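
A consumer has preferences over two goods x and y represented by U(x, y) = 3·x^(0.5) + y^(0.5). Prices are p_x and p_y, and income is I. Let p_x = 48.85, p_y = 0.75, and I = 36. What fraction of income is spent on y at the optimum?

share on y = 0.8786

Substitute y = (y/x)·x into the budget: x* = I/(p_x + p_y·(y/x)).
Numerically y/x = 471.372346, so x* = 36/(48.85 + 0.75·471.372346) = 0.0895 and y* = 471.372346·0.0895 = 42.1727.
Expenditure on y: 0.75·42.1727 = 31.6295; share = 0.8786.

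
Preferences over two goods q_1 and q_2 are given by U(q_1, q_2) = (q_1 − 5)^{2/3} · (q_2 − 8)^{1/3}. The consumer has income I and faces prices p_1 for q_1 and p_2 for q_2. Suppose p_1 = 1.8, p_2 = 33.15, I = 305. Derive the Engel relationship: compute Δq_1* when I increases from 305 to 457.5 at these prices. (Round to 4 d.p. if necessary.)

Δq_1* = 56.4815

MRS = 2·(q_2−8)/(q_1−5). Tangency with p_1/p_2 gives q_2−8 = (1/2)·(p_1/p_2)·(q_1−5).
Substituting into the budget: q_1* = 5 + 2/3·(I − 5·p_1 − 8·p_2)/p_1, and q_2* = 8 + 1/3·(…)/p_2.
Discretionary income = 305 − 5·1.8 − 8·33.15 = 30.8; q_1* = 5 + 2/3·30.8/1.8 = 16.4074.
At I' = 457.5: q_1* = 72.8889. Change: 72.8889 − 16.4074 = 56.4815.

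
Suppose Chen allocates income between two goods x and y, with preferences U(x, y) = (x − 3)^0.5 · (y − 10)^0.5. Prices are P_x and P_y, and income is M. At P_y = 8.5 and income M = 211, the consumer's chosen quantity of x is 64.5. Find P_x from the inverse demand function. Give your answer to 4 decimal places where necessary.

This is Cobb-Douglas in (x−3, y−10): tangency gives 0.5·P_y·(y−10) = 0.5·P_x·(x−3).
After buying the subsistence bundle (3, 10), a share 0.5 of the remaining income goes to x: x* = 3 + 0.5·(M − 3P_x − 10P_y)/P_x.
Set x* = 64.5 in the demand function and solve for P_x: P_x = 1.

P_x = 1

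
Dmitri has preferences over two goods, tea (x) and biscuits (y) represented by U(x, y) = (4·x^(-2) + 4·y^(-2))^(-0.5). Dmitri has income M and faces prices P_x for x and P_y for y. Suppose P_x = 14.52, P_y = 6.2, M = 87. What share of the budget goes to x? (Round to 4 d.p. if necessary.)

share on x = 0.6381

MRS = MU_x/MU_y = (y/x)^(3). Set equal to P_x/P_y.
Solve for the ratio: y/x = [P_x/P_y]^(1/3).
With the ratio pinned down, the budget gives x* = M/(P_x + P_y·(y/x)) and y* = (y/x)·x*.
Numerically y/x = 1.32798, so x* = 87/(14.52 + 6.2·1.32798) = 3.8236 and y* = 1.32798·3.8236 = 5.0777.
Expenditure on x: 14.52·3.8236 = 55.5185; share = 0.6381.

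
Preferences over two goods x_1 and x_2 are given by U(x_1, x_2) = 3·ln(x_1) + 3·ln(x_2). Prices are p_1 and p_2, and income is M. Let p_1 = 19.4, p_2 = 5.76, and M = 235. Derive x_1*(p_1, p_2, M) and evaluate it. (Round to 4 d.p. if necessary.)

Tangency: MRS = x_2/x_1 = p_1/p_2.
Rearranging, p_2·x_2 = p_1·x_1. Substituting into the budget gives p_1·x_1·(1 + 1) = M.
Demand: x_1*(p_1,p_2,M) = 0.5·M/p_1 and x_2* = 0.5·M/p_2.
At p_1=19.4, p_2=5.76, M=235: x_1* = 0.5·235/19.4 = 6.0567.

x_1* = 6.0567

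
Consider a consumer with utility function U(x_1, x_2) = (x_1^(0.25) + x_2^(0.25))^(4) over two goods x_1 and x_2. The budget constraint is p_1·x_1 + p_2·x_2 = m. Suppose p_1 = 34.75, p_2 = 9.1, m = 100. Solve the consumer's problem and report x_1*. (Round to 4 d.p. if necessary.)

MRS = MU_x_1/MU_x_2 = (x_2/x_1)^(0.75). Set equal to p_1/p_2.
Hence x_2/x_1 = (p_1/p_2)^(1/(0.75)), i.e. raised to the 4/3 power.
Substitute x_2 = (x_2/x_1)·x_1 into the budget: x_1* = m/(p_1 + p_2·(x_2/x_1)).
Numerically x_2/x_1 = 5.968766, so x_1* = 100/(34.75 + 9.1·5.968766) = 1.1228.

x_1* = 1.1228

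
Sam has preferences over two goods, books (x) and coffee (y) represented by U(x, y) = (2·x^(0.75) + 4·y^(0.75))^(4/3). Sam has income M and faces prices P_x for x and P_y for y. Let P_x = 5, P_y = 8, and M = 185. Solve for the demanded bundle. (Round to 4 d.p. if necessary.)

MRS = MU_x/MU_y = (1/2)·(y/x)^(0.25). Set equal to P_x/P_y.
Solve for the ratio: y/x = [2·P_x/P_y]^(4).
Substitute y = (y/x)·x into the budget: x* = M/(P_x + P_y·(y/x)).
Numerically y/x = 2.441406, so x* = 185/(5 + 8·2.441406) = 7.5414 and y* = 2.441406·7.5414 = 18.4116.

x* = 7.5414, y* = 18.4116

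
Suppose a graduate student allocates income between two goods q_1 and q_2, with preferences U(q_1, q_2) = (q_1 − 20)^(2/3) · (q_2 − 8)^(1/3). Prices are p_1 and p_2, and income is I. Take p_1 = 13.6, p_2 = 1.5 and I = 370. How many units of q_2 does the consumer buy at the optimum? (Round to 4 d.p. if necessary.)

q_2* = 27.1111

MRS = 2·(q_2−8)/(q_1−20). Tangency with p_1/p_2 gives q_2−8 = (1/2)·(p_1/p_2)·(q_1−20).
After buying the subsistence bundle (20, 8), a share 2/3 of the remaining income goes to q_1: q_1* = 20 + 2/3·(I − 20p_1 − 8p_2)/p_1.
Discretionary income = 370 − 20·13.6 − 8·1.5 = 86; q_2* = 8 + 1/3·86/1.5 = 27.1111.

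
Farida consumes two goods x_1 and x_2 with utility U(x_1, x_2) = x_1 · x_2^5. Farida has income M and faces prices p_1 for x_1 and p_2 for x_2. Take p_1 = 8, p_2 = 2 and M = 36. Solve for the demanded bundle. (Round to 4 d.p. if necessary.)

x_1* = 0.75, x_2* = 15

MU_x_1/MU_x_2 = (x_2)/(5·x_1); tangency sets this equal to p_1/p_2.
Rearranging, p_2·x_2 = 5·p_1·x_1. Substituting into the budget gives p_1·x_1·(1 + 5) = M.
Demand: x_1*(p_1,p_2,M) = 1/6·M/p_1 and x_2* = 5/6·M/p_2.
At p_1=8, p_2=2, M=36: x_1* = 1/6·36/8 = 0.75, x_2* = 15.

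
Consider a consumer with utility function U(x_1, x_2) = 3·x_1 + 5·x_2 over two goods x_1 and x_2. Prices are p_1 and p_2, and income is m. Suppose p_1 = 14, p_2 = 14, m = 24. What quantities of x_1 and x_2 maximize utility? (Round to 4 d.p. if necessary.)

Perfect substitutes: compare marginal utility per dollar. 3/p_1 vs 5/p_2 → 0.2143 vs 0.3571.
x_2 gives more utility per dollar, so spend all income on x_2: x_2* = m/p_2, x_1* = 0.
Numerically: x_1* = 0, x_2* = 1.7143.

x_1* = 0, x_2* = 1.7143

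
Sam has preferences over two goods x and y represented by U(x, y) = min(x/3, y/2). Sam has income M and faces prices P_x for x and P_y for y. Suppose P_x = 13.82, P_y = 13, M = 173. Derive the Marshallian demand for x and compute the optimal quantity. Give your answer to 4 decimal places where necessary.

Leontief preferences: the optimum is at the kink where x/3 = y/2, i.e. y = (2/3)·x.
Budget: P_x·x + P_y·(2/3)·x = M, so (3·P_x + 2·P_y)·x = 3·M.
Demand: x*(P_x,P_y,M) = 3·M/(3·P_x + 2·P_y), y* = 2·M/(3·P_x + 2·P_y).
Here 3·13.82 + 2·13 = 67.46, giving x* = 7.6934.

x* = 7.6934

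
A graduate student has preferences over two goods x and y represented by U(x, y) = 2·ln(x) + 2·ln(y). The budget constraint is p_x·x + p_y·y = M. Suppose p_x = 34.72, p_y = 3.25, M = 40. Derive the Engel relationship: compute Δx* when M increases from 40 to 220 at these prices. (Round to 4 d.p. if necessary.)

Δx* = 2.5922

Demand: x*(p_x,p_y,M) = 0.5·M/p_x and y* = 0.5·M/p_y.
At p_x=34.72, p_y=3.25, M=40: x* = 0.5·40/34.72 = 0.576.
At M' = 220: x* = 3.1682. Change: 3.1682 − 0.576 = 2.5922.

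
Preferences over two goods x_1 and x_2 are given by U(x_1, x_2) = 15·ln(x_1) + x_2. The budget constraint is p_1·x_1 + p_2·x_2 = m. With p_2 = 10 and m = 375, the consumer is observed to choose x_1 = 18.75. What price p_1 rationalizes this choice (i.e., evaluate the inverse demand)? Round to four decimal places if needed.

MU_x_1 = 15/x_1, MU_x_2 = 1. Tangency: 15/x_1 = p_1/p_2.
So x_1*(p_1,p_2) = 15·p_2/p_1, independent of income; and x_2* = (m − 15·p_2)/p_2.
Set x_1* = 18.75 in the demand function and solve for p_1: p_1 = 8.

p_1 = 8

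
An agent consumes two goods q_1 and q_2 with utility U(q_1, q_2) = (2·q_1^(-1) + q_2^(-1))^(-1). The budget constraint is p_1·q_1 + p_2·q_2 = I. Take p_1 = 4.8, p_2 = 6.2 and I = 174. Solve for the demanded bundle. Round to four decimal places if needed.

q_1* = 20.0983, q_2* = 12.5046

From the CES first-order condition, 2·(q_2/q_1)^(2) = p_1/p_2.
Hence q_2/q_1 = ((1/2)·p_1/p_2)^(1/(2)), i.e. raised to the 0.5 power.
Substitute q_2 = (q_2/q_1)·q_1 into the budget: q_1* = I/(p_1 + p_2·(q_2/q_1)).
Numerically q_2/q_1 = 0.622171, so q_1* = 174/(4.8 + 6.2·0.622171) = 20.0983 and q_2* = 0.622171·20.0983 = 12.5046.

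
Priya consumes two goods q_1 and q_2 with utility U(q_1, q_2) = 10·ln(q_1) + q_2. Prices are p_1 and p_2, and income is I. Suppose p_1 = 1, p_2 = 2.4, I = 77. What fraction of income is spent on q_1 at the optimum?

MU_q_1 = 10/q_1, MU_q_2 = 1. Tangency: 10/q_1 = p_1/p_2.
So q_1*(p_1,p_2) = 10·p_2/p_1, independent of income; and q_2* = (I − 10·p_2)/p_2.
At the given prices: q_1* = 10·2.4/1 = 24, and q_2* = 22.0833.
Expenditure on q_1: 1·24 = 24; share = 0.3117.

share on q_1 = 0.3117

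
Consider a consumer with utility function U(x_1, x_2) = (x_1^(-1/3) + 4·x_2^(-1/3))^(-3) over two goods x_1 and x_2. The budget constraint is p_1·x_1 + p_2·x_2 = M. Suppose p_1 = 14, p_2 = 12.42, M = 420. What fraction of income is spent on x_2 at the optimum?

share on x_2 = 0.733

With the ratio pinned down, the budget gives x_1* = M/(p_1 + p_2·(x_2/x_1)) and x_2* = (x_2/x_1)·x_1*.
Numerically x_2/x_1 = 3.09421, so x_1* = 420/(14 + 12.42·3.09421) = 8.0107 and x_2* = 3.09421·8.0107 = 24.7867.
Expenditure on x_2: 12.42·24.7867 = 307.8507; share = 0.733.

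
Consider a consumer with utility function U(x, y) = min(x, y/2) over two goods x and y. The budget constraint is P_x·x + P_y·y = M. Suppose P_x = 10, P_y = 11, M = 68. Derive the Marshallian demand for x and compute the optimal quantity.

x* = 2.125

Demand: x*(P_x,P_y,M) = M/(P_x + 2·P_y), y* = 2·M/(P_x + 2·P_y).
Here 10 + 2·11 = 32, giving x* = 2.125.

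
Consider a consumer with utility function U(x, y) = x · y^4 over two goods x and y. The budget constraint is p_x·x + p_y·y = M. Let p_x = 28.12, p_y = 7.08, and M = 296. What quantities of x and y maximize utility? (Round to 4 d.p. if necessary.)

x* = 2.1053, y* = 33.4463

Demand: x*(p_x,p_y,M) = 0.2·M/p_x and y* = 0.8·M/p_y.
At p_x=28.12, p_y=7.08, M=296: x* = 0.2·296/28.12 = 2.1053, y* = 33.4463.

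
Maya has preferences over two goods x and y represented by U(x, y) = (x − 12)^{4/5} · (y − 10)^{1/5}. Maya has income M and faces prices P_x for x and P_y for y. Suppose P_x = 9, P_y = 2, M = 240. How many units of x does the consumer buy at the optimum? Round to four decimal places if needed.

x* = 21.9556

This is Cobb-Douglas in (x−12, y−10): tangency gives 0.8·P_y·(y−10) = 0.2·P_x·(x−12).
After buying the subsistence bundle (12, 10), a share 0.8 of the remaining income goes to x: x* = 12 + 0.8·(M − 12P_x − 10P_y)/P_x.
Discretionary income = 240 − 12·9 − 10·2 = 112; x* = 12 + 0.8·112/9 = 21.9556.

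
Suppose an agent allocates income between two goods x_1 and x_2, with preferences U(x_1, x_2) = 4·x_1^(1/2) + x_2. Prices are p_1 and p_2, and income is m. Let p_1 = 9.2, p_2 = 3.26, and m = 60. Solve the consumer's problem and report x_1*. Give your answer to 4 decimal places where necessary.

x_1* = 0.5022

MU_x_1 = 2/√x_1, MU_x_2 = 1. Tangency: 2/√x_1 = p_1/p_2.
Thus x_1* = (2·p_2/p_1)² — independent of m — with the rest of income spent on x_2.
Plugging in: x_1* = (2·3.26/9.2)² = 0.5022.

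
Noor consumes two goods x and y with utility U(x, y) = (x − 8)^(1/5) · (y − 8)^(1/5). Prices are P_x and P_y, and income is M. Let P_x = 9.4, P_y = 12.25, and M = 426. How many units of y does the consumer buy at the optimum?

MRS = (y−8)/(x−8). Tangency with P_x/P_y gives y−8 = (P_x/P_y)·(x−8).
Substituting into the budget: x* = 8 + 0.5·(M − 8·P_x − 8·P_y)/P_x, and y* = 8 + 0.5·(…)/P_y.
Discretionary income = 426 − 8·9.4 − 8·12.25 = 252.8; y* = 8 + 0.5·252.8/12.25 = 18.3184.

y* = 18.3184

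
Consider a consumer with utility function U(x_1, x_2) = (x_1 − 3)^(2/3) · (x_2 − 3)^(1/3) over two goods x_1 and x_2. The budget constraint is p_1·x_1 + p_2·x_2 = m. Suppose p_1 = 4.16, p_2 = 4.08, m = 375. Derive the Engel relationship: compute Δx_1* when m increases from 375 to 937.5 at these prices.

Substituting into the budget: x_1* = 3 + 2/3·(m − 3·p_1 − 3·p_2)/p_1, and x_2* = 3 + 1/3·(…)/p_2.
Discretionary income = 375 − 3·4.16 − 3·4.08 = 350.28; x_1* = 3 + 2/3·350.28/4.16 = 59.1346.
At m' = 937.5: x_1* = 149.2788. Change: 149.2788 − 59.1346 = 90.1442.

Δx_1* = 90.1442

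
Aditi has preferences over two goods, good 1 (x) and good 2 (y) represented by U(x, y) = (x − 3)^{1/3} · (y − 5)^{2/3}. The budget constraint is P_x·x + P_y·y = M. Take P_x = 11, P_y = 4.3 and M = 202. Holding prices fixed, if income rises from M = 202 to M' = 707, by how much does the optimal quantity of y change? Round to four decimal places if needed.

Δy* = 78.2946

MRS = (1/2)·(y−5)/(x−3). Tangency with P_x/P_y gives y−5 = 2·(P_x/P_y)·(x−3).
After buying the subsistence bundle (3, 5), a share 1/3 of the remaining income goes to x: x* = 3 + 1/3·(M − 3P_x − 5P_y)/P_x.
Discretionary income = 202 − 3·11 − 5·4.3 = 147.5; y* = 5 + 2/3·147.5/4.3 = 27.8682.
At M' = 707: y* = 106.1628. Change: 106.1628 − 27.8682 = 78.2946.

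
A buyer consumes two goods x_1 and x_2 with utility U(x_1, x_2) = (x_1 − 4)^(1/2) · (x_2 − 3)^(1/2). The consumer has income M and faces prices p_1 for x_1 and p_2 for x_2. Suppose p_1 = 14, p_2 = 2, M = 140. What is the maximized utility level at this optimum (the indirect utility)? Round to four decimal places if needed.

After buying the subsistence bundle (4, 3), a share 0.5 of the remaining income goes to x_1: x_1* = 4 + 0.5·(M − 4p_1 − 3p_2)/p_1.
Discretionary income = 140 − 4·14 − 3·2 = 78; x_1* = 4 + 0.5·78/14 = 6.7857; x_2* = 3 + 0.5·78/2 = 22.5.
Utility at the optimum: U(6.7857, 22.5) = 7.3703.

V = 7.3703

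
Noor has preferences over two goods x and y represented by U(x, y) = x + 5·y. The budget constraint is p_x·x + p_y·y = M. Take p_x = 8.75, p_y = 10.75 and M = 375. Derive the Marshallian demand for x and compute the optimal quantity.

x* = 0

y gives more utility per dollar, so spend all income on y: y* = M/p_y, x* = 0.
Numerically: x* = 0, y* = 34.8837.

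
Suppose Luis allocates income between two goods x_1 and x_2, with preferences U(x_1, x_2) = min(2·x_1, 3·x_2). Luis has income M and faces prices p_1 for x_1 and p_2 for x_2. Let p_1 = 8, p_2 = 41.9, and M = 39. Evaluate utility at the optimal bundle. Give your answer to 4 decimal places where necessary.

Leontief preferences: the optimum is at the kink where x_1/3 = x_2/2, i.e. x_2 = (2/3)·x_1.
Budget: p_1·x_1 + p_2·(2/3)·x_1 = M, so (3·p_1 + 2·p_2)·x_1 = 3·M.
Demand: x_1*(p_1,p_2,M) = 3·M/(3·p_1 + 2·p_2), x_2* = 2·M/(3·p_1 + 2·p_2).
Here 3·8 + 2·41.9 = 107.8, giving x_1* = 1.0853 and x_2* = 0.7236.
Utility at the optimum: U(1.0853, 0.7236) = 2.1707.

V = 2.1707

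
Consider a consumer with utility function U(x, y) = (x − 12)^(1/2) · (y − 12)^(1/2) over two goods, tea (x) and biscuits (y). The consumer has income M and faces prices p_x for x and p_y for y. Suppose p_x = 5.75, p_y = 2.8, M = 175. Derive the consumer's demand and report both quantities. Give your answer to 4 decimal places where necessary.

Let x' = x−12, y' = y−12. MRS = y'/x' = p_x/p_y.
After buying the subsistence bundle (12, 12), a share 0.5 of the remaining income goes to x: x* = 12 + 0.5·(M − 12p_x − 12p_y)/p_x.
Discretionary income = 175 − 12·5.75 − 12·2.8 = 72.4; x* = 12 + 0.5·72.4/5.75 = 18.2957; y* = 12 + 0.5·72.4/2.8 = 24.9286.

x* = 18.2957, y* = 24.9286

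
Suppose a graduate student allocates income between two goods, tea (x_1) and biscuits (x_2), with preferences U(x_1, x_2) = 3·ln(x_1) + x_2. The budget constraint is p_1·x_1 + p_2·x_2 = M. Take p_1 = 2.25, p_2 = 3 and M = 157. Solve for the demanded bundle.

x_1* = 4, x_2* = 49.3333

MU_x_1 = 3/x_1, MU_x_2 = 1. Tangency: 3/x_1 = p_1/p_2.
So x_1*(p_1,p_2) = 3·p_2/p_1, independent of income; and x_2* = (M − 3·p_2)/p_2.
At the given prices: x_1* = 3·3/2.25 = 4, and x_2* = 49.3333.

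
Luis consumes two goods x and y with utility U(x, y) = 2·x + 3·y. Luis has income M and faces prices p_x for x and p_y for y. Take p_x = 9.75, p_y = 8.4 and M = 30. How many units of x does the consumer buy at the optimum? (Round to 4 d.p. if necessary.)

Perfect substitutes: compare marginal utility per dollar. 2/p_x vs 3/p_y → 0.2051 vs 0.3571.
y gives more utility per dollar, so spend all income on y: y* = M/p_y, x* = 0.
Numerically: x* = 0, y* = 3.5714.

x* = 0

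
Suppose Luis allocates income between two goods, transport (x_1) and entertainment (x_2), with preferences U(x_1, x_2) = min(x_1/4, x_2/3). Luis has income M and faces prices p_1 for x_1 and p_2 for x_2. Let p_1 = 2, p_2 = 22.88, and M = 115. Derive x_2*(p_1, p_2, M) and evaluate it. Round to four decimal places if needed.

With perfect complements, no substitution: consume in ratio x_1:x_2 = 4:3.
Budget: p_1·x_1 + p_2·(3/4)·x_1 = M, so (4·p_1 + 3·p_2)·x_1 = 4·M.
Demand: x_1*(p_1,p_2,M) = 4·M/(4·p_1 + 3·p_2), x_2* = 3·M/(4·p_1 + 3·p_2).
Here 4·2 + 3·22.88 = 76.64, giving x_2* = 4.5016.

x_2* = 4.5016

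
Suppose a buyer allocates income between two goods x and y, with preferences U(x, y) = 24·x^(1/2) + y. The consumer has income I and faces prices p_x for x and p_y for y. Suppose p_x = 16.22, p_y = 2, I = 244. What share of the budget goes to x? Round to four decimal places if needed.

MU_x = 12/√x, MU_y = 1. Tangency: 12/√x = p_x/p_y.
Thus x* = (12·p_y/p_x)² — independent of I — with the rest of income spent on y.
Plugging in: x* = (12·2/16.22)² = 2.1894, y* = 104.2441.
Expenditure on x: 16.22·2.1894 = 35.5117; share = 0.1455.

share on x = 0.1455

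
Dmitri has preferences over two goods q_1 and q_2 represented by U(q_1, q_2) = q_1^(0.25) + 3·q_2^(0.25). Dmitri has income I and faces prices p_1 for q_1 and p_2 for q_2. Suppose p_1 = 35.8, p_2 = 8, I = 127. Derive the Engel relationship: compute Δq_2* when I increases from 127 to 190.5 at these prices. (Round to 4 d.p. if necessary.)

Δq_2* = 6.9612

MU_q_1 ∝ q_1^(-0.75), MU_q_2 ∝ 3·q_2^(-0.75), so MRS = (1/3)·(q_2/q_1)^(0.75) = p_1/p_2.
Hence q_2/q_1 = (3·p_1/p_2)^(1/(0.75)), i.e. raised to the 4/3 power.
Substitute q_2 = (q_2/q_1)·q_1 into the budget: q_1* = I/(p_1 + p_2·(q_2/q_1)).
Numerically q_2/q_1 = 31.906982, so q_1* = 127/(35.8 + 8·31.906982) = 0.4363 and q_2* = 31.906982·0.4363 = 13.9224.
At I' = 190.5: q_2* = 20.8836. Change: 20.8836 − 13.9224 = 6.9612.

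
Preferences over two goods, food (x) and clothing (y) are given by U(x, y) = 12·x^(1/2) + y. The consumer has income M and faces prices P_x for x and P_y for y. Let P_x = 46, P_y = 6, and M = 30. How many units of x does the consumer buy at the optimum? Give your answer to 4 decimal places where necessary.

Thus x* = (6·P_y/P_x)² — independent of M — with the rest of income spent on y.
Plugging in: x* = (6·6/46)² = 0.6125.

x* = 0.6125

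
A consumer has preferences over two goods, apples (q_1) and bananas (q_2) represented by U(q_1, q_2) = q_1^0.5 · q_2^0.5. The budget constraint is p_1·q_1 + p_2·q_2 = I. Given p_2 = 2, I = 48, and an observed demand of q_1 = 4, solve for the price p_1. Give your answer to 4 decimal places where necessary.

p_1 = 6

MU_q_1/MU_q_2 = (0.5·q_2)/(0.5·q_1); tangency sets this equal to p_1/p_2.
So 0.5·p_2·q_2 = 0.5·p_1·q_1; combined with the budget, a share 0.5 of income goes to q_1.
Demand: q_1*(p_1,p_2,I) = 0.5·I/p_1 and q_2* = 0.5·I/p_2.
Set q_1* = 4 in the demand function and solve for p_1: p_1 = 6.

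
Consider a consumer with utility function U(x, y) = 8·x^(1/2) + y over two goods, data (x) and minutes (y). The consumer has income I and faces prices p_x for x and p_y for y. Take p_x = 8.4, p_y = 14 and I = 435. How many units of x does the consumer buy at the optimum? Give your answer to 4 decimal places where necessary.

Set MRS = p_x/p_y: 4·x^(−1/2) = p_x/p_y.
Thus x* = (4·p_y/p_x)² — independent of I — with the rest of income spent on y.
Plugging in: x* = (4·14/8.4)² = 44.4444.

x* = 44.4444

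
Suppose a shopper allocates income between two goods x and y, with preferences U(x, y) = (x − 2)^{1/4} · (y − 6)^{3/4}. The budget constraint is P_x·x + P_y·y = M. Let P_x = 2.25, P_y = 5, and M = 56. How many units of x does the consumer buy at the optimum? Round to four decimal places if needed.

x* = 4.3889

Let x' = x−2, y' = y−6. MRS = (1/3)·y'/x' = P_x/P_y.
After buying the subsistence bundle (2, 6), a share 0.25 of the remaining income goes to x: x* = 2 + 0.25·(M − 2P_x − 6P_y)/P_x.
Discretionary income = 56 − 2·2.25 − 6·5 = 21.5; x* = 2 + 0.25·21.5/2.25 = 4.3889.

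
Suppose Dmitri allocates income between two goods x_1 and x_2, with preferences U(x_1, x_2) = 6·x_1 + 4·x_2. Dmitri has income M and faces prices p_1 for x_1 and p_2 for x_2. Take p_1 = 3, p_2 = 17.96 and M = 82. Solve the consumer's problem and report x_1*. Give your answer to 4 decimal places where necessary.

x_1* = 27.3333

Numerically: x_1* = 27.3333, x_2* = 0.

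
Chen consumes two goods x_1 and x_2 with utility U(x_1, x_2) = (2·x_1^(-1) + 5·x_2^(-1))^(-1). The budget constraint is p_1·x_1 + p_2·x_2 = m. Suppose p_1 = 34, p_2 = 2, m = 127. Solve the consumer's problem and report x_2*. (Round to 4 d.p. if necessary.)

x_2* = 17.6013

MU_x_1 ∝ 2·x_1^(-2), MU_x_2 ∝ 5·x_2^(-2), so MRS = (2/5)·(x_2/x_1)^(2) = p_1/p_2.
Solve for the ratio: x_2/x_1 = [(5/2)·p_1/p_2]^(0.5).
With the ratio pinned down, the budget gives x_1* = m/(p_1 + p_2·(x_2/x_1)) and x_2* = (x_2/x_1)·x_1*.
Numerically x_2/x_1 = 6.519202, so x_1* = 127/(34 + 2·6.519202) = 2.6999 and x_2* = 6.519202·2.6999 = 17.6013.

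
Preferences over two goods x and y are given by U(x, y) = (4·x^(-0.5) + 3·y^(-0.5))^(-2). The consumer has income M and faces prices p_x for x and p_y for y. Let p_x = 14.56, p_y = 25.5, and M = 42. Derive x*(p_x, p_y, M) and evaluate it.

From the CES first-order condition, (4/3)·(y/x)^(1.5) = p_x/p_y.
Solve for the ratio: y/x = [(3/4)·p_x/p_y]^(2/3).
Substitute y = (y/x)·x into the budget: x* = M/(p_x + p_y·(y/x)).
Numerically y/x = 0.568139, so x* = 42/(14.56 + 25.5·0.568139) = 1.4459.

x* = 1.4459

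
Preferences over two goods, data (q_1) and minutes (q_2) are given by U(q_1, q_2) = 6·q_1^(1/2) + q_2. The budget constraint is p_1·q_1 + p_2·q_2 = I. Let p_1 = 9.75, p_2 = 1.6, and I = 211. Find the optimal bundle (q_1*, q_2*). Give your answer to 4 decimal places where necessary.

q_1* = 0.2424, q_2* = 130.3981

MU_q_1 = 3/√q_1, MU_q_2 = 1. Tangency: 3/√q_1 = p_1/p_2.
Thus q_1* = (3·p_2/p_1)² — independent of I — with the rest of income spent on q_2.
Plugging in: q_1* = (3·1.6/9.75)² = 0.2424, q_2* = 130.3981.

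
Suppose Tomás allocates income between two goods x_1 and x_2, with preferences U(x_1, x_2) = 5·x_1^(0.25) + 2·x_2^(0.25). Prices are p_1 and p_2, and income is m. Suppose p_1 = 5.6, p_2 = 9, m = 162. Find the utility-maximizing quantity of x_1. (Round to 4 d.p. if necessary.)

x_1* = 23.1131

From the CES first-order condition, (5/2)·(x_2/x_1)^(0.75) = p_1/p_2.
Hence x_2/x_1 = ((2/5)·p_1/p_2)^(1/(0.75)), i.e. raised to the 4/3 power.
Substitute x_2 = (x_2/x_1)·x_1 into the budget: x_1* = m/(p_1 + p_2·(x_2/x_1)).
Numerically x_2/x_1 = 0.156558, so x_1* = 162/(5.6 + 9·0.156558) = 23.1131.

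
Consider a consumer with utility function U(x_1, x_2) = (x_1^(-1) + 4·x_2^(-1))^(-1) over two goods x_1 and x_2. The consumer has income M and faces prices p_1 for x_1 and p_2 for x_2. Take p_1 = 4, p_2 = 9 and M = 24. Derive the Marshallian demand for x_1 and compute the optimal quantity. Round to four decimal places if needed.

MU_x_1 ∝ x_1^(-2), MU_x_2 ∝ 4·x_2^(-2), so MRS = (1/4)·(x_2/x_1)^(2) = p_1/p_2.
Solve for the ratio: x_2/x_1 = [4·p_1/p_2]^(0.5).
With the ratio pinned down, the budget gives x_1* = M/(p_1 + p_2·(x_2/x_1)) and x_2* = (x_2/x_1)·x_1*.
Numerically x_2/x_1 = 1.333333, so x_1* = 24/(4 + 9·1.333333) = 1.5.

x_1* = 1.5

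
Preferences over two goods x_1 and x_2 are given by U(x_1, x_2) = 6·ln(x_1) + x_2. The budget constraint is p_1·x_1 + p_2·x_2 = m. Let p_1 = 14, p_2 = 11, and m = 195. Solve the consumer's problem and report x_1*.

At the given prices: x_1* = 6·11/14 = 4.7143.

x_1* = 4.7143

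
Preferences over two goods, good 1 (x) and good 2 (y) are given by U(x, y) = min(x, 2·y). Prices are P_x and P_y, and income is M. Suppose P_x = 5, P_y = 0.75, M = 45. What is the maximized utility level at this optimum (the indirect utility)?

Leontief preferences: the optimum is at the kink where x/2 = y/1, i.e. y = (1/2)·x.
Budget: P_x·x + P_y·(1/2)·x = M, so (2·P_x + P_y)·x = 2·M.
Demand: x*(P_x,P_y,M) = 2·M/(2·P_x + P_y), y* = M/(2·P_x + P_y).
Here 2·5 + 0.75 = 10.75, giving x* = 8.3721 and y* = 4.186.
Utility at the optimum: U(8.3721, 4.186) = 8.3721.

V = 8.3721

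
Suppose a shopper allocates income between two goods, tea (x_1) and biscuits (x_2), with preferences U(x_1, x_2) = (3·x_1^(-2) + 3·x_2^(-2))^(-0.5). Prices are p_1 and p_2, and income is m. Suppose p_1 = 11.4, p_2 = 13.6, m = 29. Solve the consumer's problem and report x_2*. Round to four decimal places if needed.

x_2* = 1.1288

MRS = MU_x_1/MU_x_2 = (x_2/x_1)^(3). Set equal to p_1/p_2.
Solve for the ratio: x_2/x_1 = [p_1/p_2]^(1/3).
With the ratio pinned down, the budget gives x_1* = m/(p_1 + p_2·(x_2/x_1)) and x_2* = (x_2/x_1)·x_1*.
Numerically x_2/x_1 = 0.942878, so x_1* = 29/(11.4 + 13.6·0.942878) = 1.1972 and x_2* = 0.942878·1.1972 = 1.1288.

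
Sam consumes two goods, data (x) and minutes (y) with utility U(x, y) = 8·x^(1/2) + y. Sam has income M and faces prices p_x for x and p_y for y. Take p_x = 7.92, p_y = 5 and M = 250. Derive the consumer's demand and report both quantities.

Utility is quasi-linear in y; the FOC for x is 4/√x = p_x/p_y.
Solve: √x = 4·p_y/p_x, so x*(p_x,p_y) = (4·p_y/p_x)², and y* = (M − p_x·x*)/p_y.
Plugging in: x* = (4·5/7.92)² = 6.3769, y* = 39.899.

x* = 6.3769, y* = 39.899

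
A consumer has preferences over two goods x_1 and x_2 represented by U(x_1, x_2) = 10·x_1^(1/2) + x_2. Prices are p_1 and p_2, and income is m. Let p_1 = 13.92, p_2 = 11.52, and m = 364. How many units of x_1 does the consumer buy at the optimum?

MU_x_1 = 5/√x_1, MU_x_2 = 1. Tangency: 5/√x_1 = p_1/p_2.
Thus x_1* = (5·p_2/p_1)² — independent of m — with the rest of income spent on x_2.
Plugging in: x_1* = (5·11.52/13.92)² = 17.1225.

x_1* = 17.1225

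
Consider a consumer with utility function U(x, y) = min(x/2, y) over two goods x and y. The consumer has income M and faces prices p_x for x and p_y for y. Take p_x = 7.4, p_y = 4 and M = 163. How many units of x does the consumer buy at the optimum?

With perfect complements, no substitution: consume in ratio x:y = 2:1.
Budget: p_x·x + p_y·(1/2)·x = M, so (2·p_x + p_y)·x = 2·M.
Demand: x*(p_x,p_y,M) = 2·M/(2·p_x + p_y), y* = M/(2·p_x + p_y).
Here 2·7.4 + 4 = 18.8, giving x* = 17.3404.

x* = 17.3404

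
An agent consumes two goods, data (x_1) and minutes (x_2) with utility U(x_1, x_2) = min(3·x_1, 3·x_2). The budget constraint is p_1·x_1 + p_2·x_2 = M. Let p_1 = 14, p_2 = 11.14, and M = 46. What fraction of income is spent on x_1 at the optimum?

share on x_1 = 0.5569

With perfect complements, no substitution: consume in ratio x_1:x_2 = 3:3.
Budget: p_1·x_1 + p_2·x_1 = M, so (3·p_1 + 3·p_2)·x_1 = 3·M.
Demand: x_1*(p_1,p_2,M) = 3·M/(3·p_1 + 3·p_2), x_2* = 3·M/(3·p_1 + 3·p_2).
Here 3·14 + 3·11.14 = 75.42, giving x_1* = 1.8298 and x_2* = 1.8298.
Expenditure on x_1: 14·1.8298 = 25.6165; share = 0.5569.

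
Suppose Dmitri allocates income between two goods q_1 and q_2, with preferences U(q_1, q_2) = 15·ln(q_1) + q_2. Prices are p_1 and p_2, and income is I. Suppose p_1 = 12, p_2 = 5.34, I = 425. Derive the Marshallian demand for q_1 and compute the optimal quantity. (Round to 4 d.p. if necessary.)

q_1* = 6.675

So q_1*(p_1,p_2) = 15·p_2/p_1, independent of income; and q_2* = (I − 15·p_2)/p_2.
At the given prices: q_1* = 15·5.34/12 = 6.675.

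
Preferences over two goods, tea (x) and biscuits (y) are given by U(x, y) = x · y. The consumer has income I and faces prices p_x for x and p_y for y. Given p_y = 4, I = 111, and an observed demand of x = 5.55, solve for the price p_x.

MU_x/MU_y = (y)/(x); tangency sets this equal to p_x/p_y.
So p_y·y = p_x·x; combined with the budget, a share 0.5 of income goes to x.
Demand: x*(p_x,p_y,I) = 0.5·I/p_x and y* = 0.5·I/p_y.
Set x* = 5.55 in the demand function and solve for p_x: p_x = 10.

p_x = 10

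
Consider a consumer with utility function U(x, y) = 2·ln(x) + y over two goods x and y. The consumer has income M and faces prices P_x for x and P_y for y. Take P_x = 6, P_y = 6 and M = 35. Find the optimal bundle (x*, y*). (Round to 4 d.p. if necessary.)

Set MRS = P_x/P_y: (2/x)/1 = P_x/P_y.
So x*(P_x,P_y) = 2·P_y/P_x, independent of income; and y* = (M − 2·P_y)/P_y.
At the given prices: x* = 2·6/6 = 2, and y* = 3.8333.

x* = 2, y* = 3.8333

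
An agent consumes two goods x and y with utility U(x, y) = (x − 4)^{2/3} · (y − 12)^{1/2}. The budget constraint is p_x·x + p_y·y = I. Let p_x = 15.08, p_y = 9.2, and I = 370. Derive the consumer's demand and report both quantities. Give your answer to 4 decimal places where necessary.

x* = 11.5513, y* = 21.2832

This is Cobb-Douglas in (x−4, y−12): tangency gives 2/3·p_y·(y−12) = 0.5·p_x·(x−4).
Substituting into the budget: x* = 4 + 4/7·(I − 4·p_x − 12·p_y)/p_x, and y* = 12 + 3/7·(…)/p_y.
Discretionary income = 370 − 4·15.08 − 12·9.2 = 199.28; x* = 4 + 4/7·199.28/15.08 = 11.5513; y* = 12 + 3/7·199.28/9.2 = 21.2832.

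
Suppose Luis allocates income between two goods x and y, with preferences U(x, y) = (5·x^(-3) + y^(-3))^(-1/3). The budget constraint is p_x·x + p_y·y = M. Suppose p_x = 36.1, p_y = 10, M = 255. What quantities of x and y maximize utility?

MU_x ∝ 5·x^(-4), MU_y ∝ y^(-4), so MRS = 5·(y/x)^(4) = p_x/p_y.
Hence y/x = ((1/5)·p_x/p_y)^(1/(4)), i.e. raised to the 0.25 power.
With the ratio pinned down, the budget gives x* = M/(p_x + p_y·(y/x)) and y* = (y/x)·x*.
Numerically y/x = 0.921795, so x* = 255/(36.1 + 10·0.921795) = 5.6269 and y* = 0.921795·5.6269 = 5.1869.

x* = 5.6269, y* = 5.1869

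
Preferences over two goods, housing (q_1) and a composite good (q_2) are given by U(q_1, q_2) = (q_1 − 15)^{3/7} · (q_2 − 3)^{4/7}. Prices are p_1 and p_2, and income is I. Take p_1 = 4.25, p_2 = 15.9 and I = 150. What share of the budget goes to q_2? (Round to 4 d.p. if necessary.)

share on q_2 = 0.4649

This is Cobb-Douglas in (q_1−15, q_2−3): tangency gives 3/7·p_2·(q_2−3) = 4/7·p_1·(q_1−15).
Substituting into the budget: q_1* = 15 + 3/7·(I − 15·p_1 − 3·p_2)/p_1, and q_2* = 3 + 4/7·(…)/p_2.
Discretionary income = 150 − 15·4.25 − 3·15.9 = 38.55; q_1* = 15 + 3/7·38.55/4.25 = 18.8874; q_2* = 3 + 4/7·38.55/15.9 = 4.3854.
Expenditure on q_2: 15.9·4.3854 = 69.7286; share = 0.4649.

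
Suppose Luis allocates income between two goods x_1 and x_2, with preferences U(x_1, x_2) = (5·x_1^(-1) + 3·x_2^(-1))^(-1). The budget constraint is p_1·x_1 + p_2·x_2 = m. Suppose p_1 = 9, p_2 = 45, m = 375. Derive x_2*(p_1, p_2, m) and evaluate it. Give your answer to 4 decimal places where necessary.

x_2* = 5.2831

With the ratio pinned down, the budget gives x_1* = m/(p_1 + p_2·(x_2/x_1)) and x_2* = (x_2/x_1)·x_1*.
Numerically x_2/x_1 = 0.34641, so x_1* = 375/(9 + 45·0.34641) = 15.2511 and x_2* = 0.34641·15.2511 = 5.2831.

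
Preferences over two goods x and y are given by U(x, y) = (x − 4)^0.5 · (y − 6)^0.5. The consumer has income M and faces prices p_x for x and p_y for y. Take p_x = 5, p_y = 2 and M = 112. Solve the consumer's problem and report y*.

y* = 26

This is Cobb-Douglas in (x−4, y−6): tangency gives 0.5·p_y·(y−6) = 0.5·p_x·(x−4).
After buying the subsistence bundle (4, 6), a share 0.5 of the remaining income goes to x: x* = 4 + 0.5·(M − 4p_x − 6p_y)/p_x.
Discretionary income = 112 − 4·5 − 6·2 = 80; y* = 6 + 0.5·80/2 = 26.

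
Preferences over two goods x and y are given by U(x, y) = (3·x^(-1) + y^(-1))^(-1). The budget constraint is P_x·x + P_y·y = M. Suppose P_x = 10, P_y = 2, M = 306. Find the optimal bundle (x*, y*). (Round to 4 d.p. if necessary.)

MRS = MU_x/MU_y = 3·(y/x)^(2). Set equal to P_x/P_y.
Hence y/x = ((1/3)·P_x/P_y)^(1/(2)), i.e. raised to the 0.5 power.
Substitute y = (y/x)·x into the budget: x* = M/(P_x + P_y·(y/x)).
Numerically y/x = 1.290994, so x* = 306/(10 + 2·1.290994) = 24.3205 and y* = 1.290994·24.3205 = 31.3976.

x* = 24.3205, y* = 31.3976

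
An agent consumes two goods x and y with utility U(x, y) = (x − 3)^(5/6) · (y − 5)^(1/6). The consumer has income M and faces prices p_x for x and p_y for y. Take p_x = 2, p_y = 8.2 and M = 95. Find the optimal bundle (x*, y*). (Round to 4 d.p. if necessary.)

x* = 23, y* = 5.9756

Discretionary income = 95 − 3·2 − 5·8.2 = 48; x* = 3 + 5/6·48/2 = 23; y* = 5 + 1/6·48/8.2 = 5.9756.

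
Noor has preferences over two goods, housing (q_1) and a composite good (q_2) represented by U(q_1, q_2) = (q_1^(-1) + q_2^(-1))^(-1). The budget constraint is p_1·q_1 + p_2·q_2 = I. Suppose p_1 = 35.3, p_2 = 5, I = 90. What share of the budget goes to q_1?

From the CES first-order condition, (q_2/q_1)^(2) = p_1/p_2.
Hence q_2/q_1 = (p_1/p_2)^(1/(2)), i.e. raised to the 0.5 power.
Substitute q_2 = (q_2/q_1)·q_1 into the budget: q_1* = I/(p_1 + p_2·(q_2/q_1)).
Numerically q_2/q_1 = 2.657066, so q_1* = 90/(35.3 + 5·2.657066) = 1.8524 and q_2* = 2.657066·1.8524 = 4.922.
Expenditure on q_1: 35.3·1.8524 = 65.3901; share = 0.7266.

share on q_1 = 0.7266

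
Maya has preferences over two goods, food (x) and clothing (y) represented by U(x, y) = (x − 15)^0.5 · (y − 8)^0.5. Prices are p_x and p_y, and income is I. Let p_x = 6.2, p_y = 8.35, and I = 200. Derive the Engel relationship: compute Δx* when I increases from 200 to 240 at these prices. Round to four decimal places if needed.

Δx* = 3.2258

After buying the subsistence bundle (15, 8), a share 0.5 of the remaining income goes to x: x* = 15 + 0.5·(I − 15p_x − 8p_y)/p_x.
Discretionary income = 200 − 15·6.2 − 8·8.35 = 40.2; x* = 15 + 0.5·40.2/6.2 = 18.2419.
At I' = 240: x* = 21.4677. Change: 21.4677 − 18.2419 = 3.2258.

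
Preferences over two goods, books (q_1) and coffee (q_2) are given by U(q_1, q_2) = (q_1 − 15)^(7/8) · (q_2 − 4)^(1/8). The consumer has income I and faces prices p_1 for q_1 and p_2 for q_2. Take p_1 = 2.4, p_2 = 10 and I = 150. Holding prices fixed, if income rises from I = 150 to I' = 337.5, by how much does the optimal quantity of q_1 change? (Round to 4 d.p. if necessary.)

Δq_1* = 68.3594

Let q_1' = q_1−15, q_2' = q_2−4. MRS = 7·q_2'/q_1' = p_1/p_2.
Substituting into the budget: q_1* = 15 + 0.875·(I − 15·p_1 − 4·p_2)/p_1, and q_2* = 4 + 0.125·(…)/p_2.
Discretionary income = 150 − 15·2.4 − 4·10 = 74; q_1* = 15 + 0.875·74/2.4 = 41.9792.
At I' = 337.5: q_1* = 110.3385. Change: 110.3385 − 41.9792 = 68.3594.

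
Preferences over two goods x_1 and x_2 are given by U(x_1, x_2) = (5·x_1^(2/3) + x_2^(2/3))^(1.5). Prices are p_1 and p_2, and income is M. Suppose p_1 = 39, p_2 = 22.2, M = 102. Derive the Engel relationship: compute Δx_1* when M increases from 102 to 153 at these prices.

MRS = MU_x_1/MU_x_2 = 5·(x_2/x_1)^(1/3). Set equal to p_1/p_2.
Solve for the ratio: x_2/x_1 = [(1/5)·p_1/p_2]^(3).
Substitute x_2 = (x_2/x_1)·x_1 into the budget: x_1* = M/(p_1 + p_2·(x_2/x_1)).
Numerically x_2/x_1 = 0.043374, so x_1* = 102/(39 + 22.2·0.043374) = 2.5524.
At M' = 153: x_1* = 3.8286. Change: 3.8286 − 2.5524 = 1.2762.

Δx_1* = 1.2762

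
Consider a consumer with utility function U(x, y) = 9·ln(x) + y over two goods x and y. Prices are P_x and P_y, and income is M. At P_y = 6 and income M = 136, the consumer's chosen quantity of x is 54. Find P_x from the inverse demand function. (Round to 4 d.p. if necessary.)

Set MRS = P_x/P_y: (9/x)/1 = P_x/P_y.
So x*(P_x,P_y) = 9·P_y/P_x, independent of income; and y* = (M − 9·P_y)/P_y.
Set x* = 54 in the demand function and solve for P_x: P_x = 1.

P_x = 1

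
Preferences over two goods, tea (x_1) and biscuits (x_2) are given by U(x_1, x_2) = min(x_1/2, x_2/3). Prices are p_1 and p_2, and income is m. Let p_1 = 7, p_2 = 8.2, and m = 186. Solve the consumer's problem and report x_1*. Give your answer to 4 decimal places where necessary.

Leontief preferences: the optimum is at the kink where x_1/2 = x_2/3, i.e. x_2 = (3/2)·x_1.
Budget: p_1·x_1 + p_2·(3/2)·x_1 = m, so (2·p_1 + 3·p_2)·x_1 = 2·m.
Demand: x_1*(p_1,p_2,m) = 2·m/(2·p_1 + 3·p_2), x_2* = 3·m/(2·p_1 + 3·p_2).
Here 2·7 + 3·8.2 = 38.6, giving x_1* = 9.6373.

x_1* = 9.6373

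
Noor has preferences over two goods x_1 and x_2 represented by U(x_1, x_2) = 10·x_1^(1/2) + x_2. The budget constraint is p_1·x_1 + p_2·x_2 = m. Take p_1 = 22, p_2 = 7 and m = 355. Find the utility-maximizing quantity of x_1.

Solve: √x_1 = 5·p_2/p_1, so x_1*(p_1,p_2) = (5·p_2/p_1)², and x_2* = (m − p_1·x_1*)/p_2.
Plugging in: x_1* = (5·7/22)² = 2.531.

x_1* = 2.531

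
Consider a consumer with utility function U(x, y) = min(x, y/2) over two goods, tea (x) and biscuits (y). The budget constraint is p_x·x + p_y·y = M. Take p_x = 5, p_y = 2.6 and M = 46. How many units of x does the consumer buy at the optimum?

Leontief preferences: the optimum is at the kink where x/1 = y/2, i.e. y = 2·x.
Budget: p_x·x + p_y·2·x = M, so (p_x + 2·p_y)·x = M.
Demand: x*(p_x,p_y,M) = M/(p_x + 2·p_y), y* = 2·M/(p_x + 2·p_y).
Here 5 + 2·2.6 = 10.2, giving x* = 4.5098.

x* = 4.5098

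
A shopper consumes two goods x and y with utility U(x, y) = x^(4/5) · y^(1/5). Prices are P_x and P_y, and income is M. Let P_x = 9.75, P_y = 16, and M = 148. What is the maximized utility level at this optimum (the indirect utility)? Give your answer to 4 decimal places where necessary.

The MRS is 4·y/x. Set MRS = P_x/P_y.
Rearranging, P_y·y = (1/4)·P_x·x. Substituting into the budget gives P_x·x·(1 + (1/4)) = M.
Demand: x*(P_x,P_y,M) = 0.8·M/P_x and y* = 0.2·M/P_y.
At P_x=9.75, P_y=16, M=148: x* = 0.8·148/9.75 = 12.1436, y* = 1.85.
Utility at the optimum: U(12.1436, 1.85) = 8.3351.

V = 8.3351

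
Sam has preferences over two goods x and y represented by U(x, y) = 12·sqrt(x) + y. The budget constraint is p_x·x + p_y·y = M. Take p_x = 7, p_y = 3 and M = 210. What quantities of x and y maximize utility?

Utility is quasi-linear in y; the FOC for x is 6/√x = p_x/p_y.
Solve: √x = 6·p_y/p_x, so x*(p_x,p_y) = (6·p_y/p_x)², and y* = (M − p_x·x*)/p_y.
Plugging in: x* = (6·3/7)² = 6.6122, y* = 54.5714.

x* = 6.6122, y* = 54.5714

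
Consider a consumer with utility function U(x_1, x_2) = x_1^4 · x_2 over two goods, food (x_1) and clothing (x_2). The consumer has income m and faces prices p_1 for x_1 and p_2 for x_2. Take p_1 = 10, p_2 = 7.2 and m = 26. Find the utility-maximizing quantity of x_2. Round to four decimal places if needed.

x_2* = 0.7222

At p_1=10, p_2=7.2, m=26: x_2* = 0.2·26/7.2 = 0.7222.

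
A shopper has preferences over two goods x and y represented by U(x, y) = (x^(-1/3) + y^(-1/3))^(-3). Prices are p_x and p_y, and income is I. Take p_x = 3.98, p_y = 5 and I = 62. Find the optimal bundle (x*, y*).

MU_x ∝ x^(-4/3), MU_y ∝ y^(-4/3), so MRS = (y/x)^(4/3) = p_x/p_y.
Solve for the ratio: y/x = [p_x/p_y]^(0.75).
Substitute y = (y/x)·x into the budget: x* = I/(p_x + p_y·(y/x)).
Numerically y/x = 0.842723, so x* = 62/(3.98 + 5·0.842723) = 7.5669 and y* = 0.842723·7.5669 = 6.3768.

x* = 7.5669, y* = 6.3768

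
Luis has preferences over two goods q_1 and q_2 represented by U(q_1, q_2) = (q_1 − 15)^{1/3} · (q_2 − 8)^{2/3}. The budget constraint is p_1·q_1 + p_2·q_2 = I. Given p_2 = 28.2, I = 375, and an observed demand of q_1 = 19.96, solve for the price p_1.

Let q_1' = q_1−15, q_2' = q_2−8. MRS = (1/2)·q_2'/q_1' = p_1/p_2.
After buying the subsistence bundle (15, 8), a share 1/3 of the remaining income goes to q_1: q_1* = 15 + 1/3·(I − 15p_1 − 8p_2)/p_1.
Set q_1* = 19.96 in the demand function and solve for p_1: p_1 = 5.

p_1 = 5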